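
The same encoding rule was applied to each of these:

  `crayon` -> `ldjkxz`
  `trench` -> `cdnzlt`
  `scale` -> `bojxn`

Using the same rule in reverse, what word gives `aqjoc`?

react

Shifts by position in crayon: pos 0: c→l (+9), pos 1: r→d (+12), pos 2: a→j (+9), pos 3: y→k (+12) — repeating every 2. A repeating key of period 2 is used — shifts +9, +12 over and over.
Decoding aqjoc: a−9=r, q−12=e, j−9=a, o−12=c, c−9=t.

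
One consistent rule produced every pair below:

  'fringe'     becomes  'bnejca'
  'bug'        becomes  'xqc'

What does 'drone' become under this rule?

znkja

Compare letters: f→b is +22, r→n is +22, i→e is +22 — a constant shift. Every letter moves 22 places later in the alphabet, wrapping around z→a.
For drone: d+22=z, r+22=n, o+22=k, n+22=j, e+22=a.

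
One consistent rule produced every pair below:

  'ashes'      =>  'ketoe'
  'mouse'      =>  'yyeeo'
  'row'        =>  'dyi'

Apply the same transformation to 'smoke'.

The shift depends on letter class: consonant s→e is +12, but vowel a→k is +10. The rule splits by letter class: vowels +10, consonants +12.
On smoke: s(cons)+12=e, m(cons)+12=y, o(vowel)+10=y, k(cons)+12=w, e(vowel)+10=o.

eyywo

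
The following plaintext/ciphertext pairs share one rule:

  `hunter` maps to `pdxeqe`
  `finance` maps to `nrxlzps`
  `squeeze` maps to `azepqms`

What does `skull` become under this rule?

Each letter shifts forward by (position + 8), i.e. 8, 9, 10, … — the shift grows by one for each successive letter.
On skull: s+8=a, k+9=t, u+10=e, l+11=w, l+12=x.

atewx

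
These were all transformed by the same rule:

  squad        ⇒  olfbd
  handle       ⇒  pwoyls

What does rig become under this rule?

The word is reversed, then every letter is shifted forward by 11.
Applying it to rig: reverse → gir; then shift: g+11=r, i+11=t, r+11=c.

rtc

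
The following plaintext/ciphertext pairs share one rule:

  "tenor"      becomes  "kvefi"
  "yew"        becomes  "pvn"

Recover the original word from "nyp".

Each letter is shifted forward by 17 in the alphabet (a Caesar shift of +17).
Decoding nyp: n−17=w, y−17=h, p−17=y.

why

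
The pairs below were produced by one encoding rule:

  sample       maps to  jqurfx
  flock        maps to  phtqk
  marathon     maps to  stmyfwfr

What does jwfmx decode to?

The output letters match the input read backwards, each shifted +5: sample reversed is elpmas. The word is reversed, then every letter is shifted forward by 5.
Undoing it on jwfmx: shift back: j−5=e, w−5=r, f−5=a, m−5=h, x−5=s → erahs; then reverse → share.

share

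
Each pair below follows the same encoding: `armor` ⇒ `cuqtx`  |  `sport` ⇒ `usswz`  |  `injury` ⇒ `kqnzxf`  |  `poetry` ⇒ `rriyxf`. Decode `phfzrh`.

nebula

Each letter shifts forward by (position + 2), i.e. 2, 3, 4, … — the shift grows by one for each successive letter.
Reversing it on phfzrh: p−2=n, h−3=e, f−4=b, z−5=u, r−6=l, h−7=a.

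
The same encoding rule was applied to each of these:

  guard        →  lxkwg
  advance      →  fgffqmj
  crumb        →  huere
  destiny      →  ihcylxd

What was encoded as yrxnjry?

tonight

It's a Vigenère-style cipher with numeric key [5,3,10]: position i shifts by key[i mod 3].
Decoding yrxnjry: y−5=t, r−3=o, x−10=n, n−5=i, j−3=g, r−10=h, y−5=t.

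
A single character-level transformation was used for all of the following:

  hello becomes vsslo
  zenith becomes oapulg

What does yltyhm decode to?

Two steps: reverse the string, then apply a Caesar shift of +7.
Decoding yltyhm: shift back: y−7=r, l−7=e, t−7=m, y−7=r, h−7=a, m−7=f → remraf; then reverse → farmer.

farmer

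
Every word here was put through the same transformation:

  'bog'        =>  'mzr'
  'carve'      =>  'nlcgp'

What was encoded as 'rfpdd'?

guess

Compare letters: b→m is +11, o→z is +11, g→r is +11 — a constant shift. This is a Caesar cipher with shift 11.
Undoing it on rfpdd: r−11=g, f−11=u, p−11=e, d−11=s, d−11=s.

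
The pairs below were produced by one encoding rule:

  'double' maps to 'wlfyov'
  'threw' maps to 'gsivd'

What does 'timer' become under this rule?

grnvi

Each letter is replaced by its mirror in the alphabet: a↔z, b↔y, c↔x, and so on (the Atbash cipher).
Applying it to timer: t↔g, i↔r, m↔n, e↔v, r↔i.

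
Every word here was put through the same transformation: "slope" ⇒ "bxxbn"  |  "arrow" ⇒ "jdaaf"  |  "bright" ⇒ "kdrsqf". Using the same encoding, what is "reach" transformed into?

Shifts by position in slope: pos 0: s→b (+9), pos 1: l→x (+12), pos 2: o→x (+9), pos 3: p→b (+12) — repeating every 2. The shifts repeat in a cycle of length 2: positions 0,1,… shift by +9, +12, then the pattern repeats.
Applying it to reach: r+9=a, e+12=q, a+9=j, c+12=o, h+9=q.

aqjoq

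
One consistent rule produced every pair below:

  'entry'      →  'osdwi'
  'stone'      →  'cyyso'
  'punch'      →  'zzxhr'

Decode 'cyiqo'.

style

Shifts by position in entry: pos 0: e→o (+10), pos 1: n→s (+5), pos 2: t→d (+10), pos 3: r→w (+5) — repeating every 2. A repeating key of period 2 is used — shifts +10, +5 over and over.
Undoing it on cyiqo: c−10=s, y−5=t, i−10=y, q−5=l, o−10=e.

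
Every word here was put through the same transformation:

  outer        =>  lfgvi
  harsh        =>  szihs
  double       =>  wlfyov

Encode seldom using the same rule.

Each pair mirrors across the alphabet (o↔l, u↔f, t↔g): positions sum to 25. Letters are reflected about the middle of the alphabet (position → 25−position): Atbash.
Applying it to seldom: s↔h, e↔v, l↔o, d↔w, o↔l, m↔n.

hvowln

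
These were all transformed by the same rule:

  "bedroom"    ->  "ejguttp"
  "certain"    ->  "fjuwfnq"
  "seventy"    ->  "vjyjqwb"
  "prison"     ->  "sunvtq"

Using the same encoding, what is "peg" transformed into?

The rule splits by letter class: vowels +5, consonants +3.
On peg: p(cons)+3=s, e(vowel)+5=j, g(cons)+3=j.

sjj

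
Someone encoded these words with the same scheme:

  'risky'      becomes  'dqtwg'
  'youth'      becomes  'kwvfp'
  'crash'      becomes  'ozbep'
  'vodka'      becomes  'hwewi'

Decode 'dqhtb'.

right

The shifts repeat in a cycle of length 3: positions 0,1,… shift by +12, +8, +1, then the pattern repeats.
Decoding dqhtb: d−12=r, q−8=i, h−1=g, t−12=h, b−8=t.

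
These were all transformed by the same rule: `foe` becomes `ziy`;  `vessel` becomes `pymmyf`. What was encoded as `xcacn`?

digit

Compare letters: f→z is +20, o→i is +20, e→y is +20 — a constant shift. Each letter is shifted forward by 20 in the alphabet (a Caesar shift of +20).
Reversing it on xcacn: x−20=d, c−20=i, a−20=g, c−20=i, n−20=t.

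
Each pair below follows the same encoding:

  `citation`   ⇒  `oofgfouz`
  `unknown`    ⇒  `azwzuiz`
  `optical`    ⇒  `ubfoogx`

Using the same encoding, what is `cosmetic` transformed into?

oueykfoo

The rule splits by letter class: vowels +6, consonants +12.
For cosmetic: c(cons)+12=o, o(vowel)+6=u, s(cons)+12=e, m(cons)+12=y, e(vowel)+6=k, t(cons)+12=f, i(vowel)+6=o, c(cons)+12=o.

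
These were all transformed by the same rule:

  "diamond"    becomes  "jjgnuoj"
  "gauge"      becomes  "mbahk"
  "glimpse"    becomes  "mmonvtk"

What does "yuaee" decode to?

Shifts by position in diamond: pos 0: d→j (+6), pos 1: i→j (+1), pos 2: a→g (+6), pos 3: m→n (+1) — repeating every 2. The shifts repeat in a cycle of length 2: positions 0,1,… shift by +6, +1, then the pattern repeats.
Decoding yuaee: y−6=s, u−1=t, a−6=u, e−1=d, e−6=y.

study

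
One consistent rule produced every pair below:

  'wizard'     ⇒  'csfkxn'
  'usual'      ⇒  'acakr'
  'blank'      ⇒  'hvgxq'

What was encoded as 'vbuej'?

Shifts by position in wizard: pos 0: w→c (+6), pos 1: i→s (+10), pos 2: z→f (+6), pos 3: a→k (+10) — repeating every 2. It's a Vigenère-style cipher with numeric key [6,10]: position i shifts by key[i mod 2].
Undoing it on vbuej: v−6=p, b−10=r, u−6=o, e−10=u, j−6=d.

proud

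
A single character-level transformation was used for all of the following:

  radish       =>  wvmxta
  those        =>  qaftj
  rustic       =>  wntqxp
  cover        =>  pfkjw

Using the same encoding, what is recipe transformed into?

r(17)→w(22) and a(0)→v(21) fit y≡23x+21 (mod 26); the inverse of 23 mod 26 is 17. This is an affine cipher: with a=0,…,z=25, each position x becomes (23x+21) mod 26.
For recipe: r(17)→23·17+21≡22=w; e(4)→23·4+21≡9=j; c(2)→23·2+21≡15=p; i(8)→23·8+21≡23=x; p(15)→23·15+21≡2=c; e(4)→23·4+21≡9=j (all mod 26).

wjpxcj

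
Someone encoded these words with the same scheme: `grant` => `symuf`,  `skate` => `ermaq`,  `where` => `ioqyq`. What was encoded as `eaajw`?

stock

Shifts by position in grant: pos 0: g→s (+12), pos 1: r→y (+7), pos 2: a→m (+12), pos 3: n→u (+7) — repeating every 2. The shifts repeat in a cycle of length 2: positions 0,1,… shift by +12, +7, then the pattern repeats.
Reversing it on eaajw: e−12=s, a−7=t, a−12=o, j−7=c, w−12=k.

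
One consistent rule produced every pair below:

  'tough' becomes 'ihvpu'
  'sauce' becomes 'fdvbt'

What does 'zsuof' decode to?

entry

Two steps: reverse the string, then apply a Caesar shift of +1.
Decoding zsuof: shift back: z−1=y, s−1=r, u−1=t, o−1=n, f−1=e → yrtne; then reverse → entry.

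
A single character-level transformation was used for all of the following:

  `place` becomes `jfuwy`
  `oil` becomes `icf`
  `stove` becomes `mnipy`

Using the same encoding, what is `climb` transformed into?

Compare letters: p→j is +20, l→f is +20, a→u is +20 — a constant shift. Every letter moves 20 places later in the alphabet, wrapping around z→a.
On climb: c+20=w, l+20=f, i+20=c, m+20=g, b+20=v.

wfcgv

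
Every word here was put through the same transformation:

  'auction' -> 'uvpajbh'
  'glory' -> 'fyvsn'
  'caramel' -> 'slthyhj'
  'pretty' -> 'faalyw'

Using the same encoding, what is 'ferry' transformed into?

The output letters match the input read backwards, each shifted +7: auction reversed is noitcua. Two steps: reverse the string, then apply a Caesar shift of +7.
On ferry: reverse → yrref; then shift: y+7=f, r+7=y, r+7=y, e+7=l, f+7=m.

fyylm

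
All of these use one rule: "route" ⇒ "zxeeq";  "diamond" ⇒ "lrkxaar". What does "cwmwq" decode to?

In route: r→z is +8, o→x is +9, u→e is +10, t→e is +11 — the shift increases by 1 each position. The shift increases by 1 at each position, starting from +8: 8, 9, 10, ….
Reversing it on cwmwq: c−8=u, w−9=n, m−10=c, w−11=l, q−12=e.

uncle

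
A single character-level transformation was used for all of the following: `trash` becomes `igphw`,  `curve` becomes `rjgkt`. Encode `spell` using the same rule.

hetaa

Compare letters: t→i is +15, r→g is +15, a→p is +15 — a constant shift. It's a constant shift of +15 (ROT15).
Applying it to spell: s+15=h, p+15=e, e+15=t, l+15=a, l+15=a.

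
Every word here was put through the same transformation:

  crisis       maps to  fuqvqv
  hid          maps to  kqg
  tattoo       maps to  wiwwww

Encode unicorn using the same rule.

cqqfwuq

The shift depends on letter class: consonant c→f is +3, but vowel i→q is +8. Vowels shift forward by 8 and consonants shift forward by 3.
On unicorn: u(vowel)+8=c, n(cons)+3=q, i(vowel)+8=q, c(cons)+3=f, o(vowel)+8=w, r(cons)+3=u, n(cons)+3=q.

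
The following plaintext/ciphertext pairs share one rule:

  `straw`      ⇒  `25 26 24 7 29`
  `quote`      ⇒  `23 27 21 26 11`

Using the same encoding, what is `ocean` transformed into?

Letters become their 1-based position plus 6 (so a→7, b→8, …).
On ocean: o=15→21, c=3→9, e=5→11, a=1→7, n=14→20.

21 9 11 7 20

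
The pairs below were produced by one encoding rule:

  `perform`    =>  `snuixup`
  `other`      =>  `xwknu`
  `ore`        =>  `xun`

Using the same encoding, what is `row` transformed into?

uxz

The shift depends on letter class: consonant p→s is +3, but vowel e→n is +9. Vowels shift forward by 9 and consonants shift forward by 3.
For row: r(cons)+3=u, o(vowel)+9=x, w(cons)+3=z.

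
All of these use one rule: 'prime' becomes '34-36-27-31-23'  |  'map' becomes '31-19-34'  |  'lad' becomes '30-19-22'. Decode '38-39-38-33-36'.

p is letter #16 and maps to 34: an offset of 18. Each letter is replaced by its alphabet position (a=1..z=26) + 18.
Reversing it on 38-39-38-33-36: 38→(38−18)÷1=20=t, 39→(39−18)÷1=21=u, 38→(38−18)÷1=20=t, 33→(33−18)÷1=15=o, 36→(36−18)÷1=18=r.

tutor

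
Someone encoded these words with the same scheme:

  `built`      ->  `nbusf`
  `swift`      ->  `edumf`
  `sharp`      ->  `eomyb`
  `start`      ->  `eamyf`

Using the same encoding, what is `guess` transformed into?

Shifts by position in built: pos 0: b→n (+12), pos 1: u→b (+7), pos 2: i→u (+12), pos 3: l→s (+7) — repeating every 2. It's a Vigenère-style cipher with numeric key [12,7]: position i shifts by key[i mod 2].
Applying it to guess: g+12=s, u+7=b, e+12=q, s+7=z, s+12=e.

sbqze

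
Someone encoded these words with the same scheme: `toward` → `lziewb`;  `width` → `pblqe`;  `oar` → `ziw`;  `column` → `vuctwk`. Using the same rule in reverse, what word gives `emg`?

yew

The output letters match the input read backwards, each shifted +8: toward reversed is drawot. Two steps: reverse the string, then apply a Caesar shift of +8.
Decoding emg: shift back: e−8=w, m−8=e, g−8=y → wey; then reverse → yew.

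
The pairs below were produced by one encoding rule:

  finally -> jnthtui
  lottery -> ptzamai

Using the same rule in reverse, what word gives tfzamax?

pattern

Letter i (0-indexed) is shifted by i+4, so successive shifts are 4, 5, 6, ….
Undoing it on tfzamax: t−4=p, f−5=a, z−6=t, a−7=t, m−8=e, a−9=r, x−10=n.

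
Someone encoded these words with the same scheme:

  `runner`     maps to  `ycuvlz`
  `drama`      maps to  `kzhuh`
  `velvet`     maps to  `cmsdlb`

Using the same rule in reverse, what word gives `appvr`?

Shifts by position in runner: pos 0: r→y (+7), pos 1: u→c (+8), pos 2: n→u (+7), pos 3: n→v (+8) — repeating every 2. A repeating key of period 2 is used — shifts +7, +8 over and over.
Reversing it on appvr: a−7=t, p−8=h, p−7=i, v−8=n, r−7=k.

think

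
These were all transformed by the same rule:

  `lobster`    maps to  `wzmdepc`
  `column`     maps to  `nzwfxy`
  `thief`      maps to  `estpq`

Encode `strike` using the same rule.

dectvp

Compare letters: l→w is +11, o→z is +11, b→m is +11 — a constant shift. It's a constant shift of +11 (ROT11).
For strike: s+11=d, t+11=e, r+11=c, i+11=t, k+11=v, e+11=p.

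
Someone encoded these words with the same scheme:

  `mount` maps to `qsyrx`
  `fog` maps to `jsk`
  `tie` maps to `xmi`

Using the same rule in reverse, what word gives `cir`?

It's a constant shift of +4 (ROT4).
Reversing it on cir: c−4=y, i−4=e, r−4=n.

yen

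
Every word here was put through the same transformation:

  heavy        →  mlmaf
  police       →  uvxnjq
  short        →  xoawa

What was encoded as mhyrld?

hammer

Shifts by position in heavy: pos 0: h→m (+5), pos 1: e→l (+7), pos 2: a→m (+12), pos 3: v→a (+5), pos 4: y→f (+7) — repeating every 3. A repeating key of period 3 is used — shifts +5, +7, +12 over and over.
Decoding mhyrld: m−5=h, h−7=a, y−12=m, r−5=m, l−7=e, d−12=r.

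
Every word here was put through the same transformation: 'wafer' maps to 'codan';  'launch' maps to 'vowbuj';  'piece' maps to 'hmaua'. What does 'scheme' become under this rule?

w(22)→c(2) and a(0)→o(14) fit y≡3x+14 (mod 26); the inverse of 3 mod 26 is 9. Each letter's alphabet position (a=0..z=25) is mapped through 3·x+14 mod 26 — an affine cipher.
For scheme: s(18)→3·18+14≡16=q; c(2)→3·2+14≡20=u; h(7)→3·7+14≡9=j; e(4)→3·4+14≡0=a; m(12)→3·12+14≡24=y; e(4)→3·4+14≡0=a (all mod 26).

qujaya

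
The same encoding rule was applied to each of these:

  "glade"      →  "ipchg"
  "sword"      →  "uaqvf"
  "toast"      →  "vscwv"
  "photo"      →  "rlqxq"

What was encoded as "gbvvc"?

Shifts by position in glade: pos 0: g→i (+2), pos 1: l→p (+4), pos 2: a→c (+2), pos 3: d→h (+4) — repeating every 2. It's a Vigenère-style cipher with numeric key [2,4]: position i shifts by key[i mod 2].
Undoing it on gbvvc: g−2=e, b−4=x, v−2=t, v−4=r, c−2=a.

extra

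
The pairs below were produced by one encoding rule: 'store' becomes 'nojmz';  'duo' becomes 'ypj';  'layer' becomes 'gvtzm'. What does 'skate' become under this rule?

nfvoz

Compare letters: s→n is +21, t→o is +21, o→j is +21 — a constant shift. Every letter moves 21 places later in the alphabet, wrapping around z→a.
On skate: s+21=n, k+21=f, a+21=v, t+21=o, e+21=z.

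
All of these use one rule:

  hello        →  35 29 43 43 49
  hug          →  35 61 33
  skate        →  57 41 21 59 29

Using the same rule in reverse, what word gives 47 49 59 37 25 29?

notice

h(#8)→35 and e(#5)→29: differences scale by 2, so n = 2·pos + 19. With a=1..z=26, the number is 2·pos + 19.
Reversing it on 47 49 59 37 25 29: 47→(47−19)÷2=14=n, 49→(49−19)÷2=15=o, 59→(59−19)÷2=20=t, 37→(37−19)÷2=9=i, 25→(25−19)÷2=3=c, 29→(29−19)÷2=5=e.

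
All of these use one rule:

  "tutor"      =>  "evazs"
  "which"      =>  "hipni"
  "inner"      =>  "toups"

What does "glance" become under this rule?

Shifts by position in tutor: pos 0: t→e (+11), pos 1: u→v (+1), pos 2: t→a (+7), pos 3: o→z (+11), pos 4: r→s (+1) — repeating every 3. The shifts repeat in a cycle of length 3: positions 0,1,… shift by +11, +1, +7, then the pattern repeats.
Applying it to glance: g+11=r, l+1=m, a+7=h, n+11=y, c+1=d, e+7=l.

rmhydl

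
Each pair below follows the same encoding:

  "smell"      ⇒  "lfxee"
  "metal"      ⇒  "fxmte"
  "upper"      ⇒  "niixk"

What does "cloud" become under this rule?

vehnw

This is a Caesar cipher with shift 19.
On cloud: c+19=v, l+19=e, o+19=h, u+19=n, d+19=w.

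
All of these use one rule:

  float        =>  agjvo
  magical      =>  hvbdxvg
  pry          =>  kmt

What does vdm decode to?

air

This is a Caesar cipher with shift 21.
Decoding vdm: v−21=a, d−21=i, m−21=r.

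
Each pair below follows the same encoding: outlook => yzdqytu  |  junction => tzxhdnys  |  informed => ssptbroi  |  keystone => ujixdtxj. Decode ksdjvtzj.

antelope

A repeating key of period 2 is used — shifts +10, +5 over and over.
Reversing it on ksdjvtzj: k−10=a, s−5=n, d−10=t, j−5=e, v−10=l, t−5=o, z−10=p, j−5=e.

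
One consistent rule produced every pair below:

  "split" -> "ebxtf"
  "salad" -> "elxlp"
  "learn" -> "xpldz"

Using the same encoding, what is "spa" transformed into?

ebl

The shift depends on letter class: consonant s→e is +12, but vowel i→t is +11. Vowels shift forward by 11 and consonants shift forward by 12.
Applying it to spa: s(cons)+12=e, p(cons)+12=b, a(vowel)+11=l.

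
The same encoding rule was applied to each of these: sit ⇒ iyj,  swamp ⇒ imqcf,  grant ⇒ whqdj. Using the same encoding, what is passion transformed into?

fqiiyed

Compare letters: s→i is +16, i→y is +16, t→j is +16 — a constant shift. Every letter moves 16 places later in the alphabet, wrapping around z→a.
Applying it to passion: p+16=f, a+16=q, s+16=i, s+16=i, i+16=y, o+16=e, n+16=d.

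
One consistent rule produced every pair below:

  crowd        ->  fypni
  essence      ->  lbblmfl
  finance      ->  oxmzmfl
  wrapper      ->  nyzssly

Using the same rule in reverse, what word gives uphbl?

c(2)→f(5) and r(17)→y(24) fit y≡3x+25 (mod 26); the inverse of 3 mod 26 is 9. Each letter's alphabet position (a=0..z=25) is mapped through 3·x+25 mod 26 — an affine cipher.
Undoing it on uphbl: u(20)→9·(20−25)≡7=h; p(15)→9·(15−25)≡14=o; h(7)→9·(7−25)≡20=u; b(1)→9·(1−25)≡18=s; l(11)→9·(11−25)≡4=e (all mod 26).

house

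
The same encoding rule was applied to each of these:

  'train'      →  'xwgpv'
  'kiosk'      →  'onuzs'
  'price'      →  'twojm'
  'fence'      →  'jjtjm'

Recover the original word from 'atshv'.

woman

In train: t→x is +4, r→w is +5, a→g is +6, i→p is +7 — the shift increases by 1 each position. The shift increases by 1 at each position, starting from +4: 4, 5, 6, ….
Decoding atshv: a−4=w, t−5=o, s−6=m, h−7=a, v−8=n.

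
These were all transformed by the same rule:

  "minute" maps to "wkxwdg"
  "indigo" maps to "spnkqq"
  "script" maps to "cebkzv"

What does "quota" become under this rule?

A repeating key of period 2 is used — shifts +10, +2 over and over.
On quota: q+10=a, u+2=w, o+10=y, t+2=v, a+10=k.

awyvk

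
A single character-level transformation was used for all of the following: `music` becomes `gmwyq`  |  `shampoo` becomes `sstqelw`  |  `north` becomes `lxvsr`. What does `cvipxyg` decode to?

The output letters match the input read backwards, each shifted +4: music reversed is cisum. The word is reversed, then every letter is shifted forward by 4.
Decoding cvipxyg: shift back: c−4=y, v−4=r, i−4=e, p−4=l, x−4=t, y−4=u, g−4=c → yreltuc; then reverse → cutlery.

cutlery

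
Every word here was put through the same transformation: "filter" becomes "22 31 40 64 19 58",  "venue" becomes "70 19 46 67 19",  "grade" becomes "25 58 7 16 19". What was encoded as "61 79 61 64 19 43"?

system

f(#6)→22 and i(#9)→31: differences scale by 3, so n = 3·pos + 4. Each letter becomes 3×(its alphabet position, a=1..z=26) + 4.
Reversing it on 61 79 61 64 19 43: 61→(61−4)÷3=19=s, 79→(79−4)÷3=25=y, 61→(61−4)÷3=19=s, 64→(64−4)÷3=20=t, 19→(19−4)÷3=5=e, 43→(43−4)÷3=13=m.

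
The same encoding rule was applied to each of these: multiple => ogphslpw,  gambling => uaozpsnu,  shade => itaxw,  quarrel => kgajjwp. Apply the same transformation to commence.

Treating letters as 0–25, the rule is x ↦ 25x + 0 (mod 26).
For commence: c(2)→25·2+0≡24=y; o(14)→25·14+0≡12=m; m(12)→25·12+0≡14=o; m(12)→25·12+0≡14=o; e(4)→25·4+0≡22=w; n(13)→25·13+0≡13=n; c(2)→25·2+0≡24=y; e(4)→25·4+0≡22=w (all mod 26).

ymoownyw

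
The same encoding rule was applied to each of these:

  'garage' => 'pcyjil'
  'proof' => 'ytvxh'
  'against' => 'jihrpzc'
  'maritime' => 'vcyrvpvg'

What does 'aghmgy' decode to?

reader

A repeating key of period 3 is used — shifts +9, +2, +7 over and over.
Decoding aghmgy: a−9=r, g−2=e, h−7=a, m−9=d, g−2=e, y−7=r.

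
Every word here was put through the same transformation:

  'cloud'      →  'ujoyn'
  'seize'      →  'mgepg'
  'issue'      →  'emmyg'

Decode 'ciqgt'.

maker

c(2)→u(20) and l(11)→j(9) fit y≡19x+8 (mod 26); the inverse of 19 mod 26 is 11. Each letter's alphabet position (a=0..z=25) is mapped through 19·x+8 mod 26 — an affine cipher.
Undoing it on ciqgt: c(2)→11·(2−8)≡12=m; i(8)→11·(8−8)≡0=a; q(16)→11·(16−8)≡10=k; g(6)→11·(6−8)≡4=e; t(19)→11·(19−8)≡17=r (all mod 26).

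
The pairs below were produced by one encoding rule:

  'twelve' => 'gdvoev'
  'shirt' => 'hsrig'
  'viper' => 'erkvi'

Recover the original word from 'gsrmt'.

thing

Letters are reflected about the middle of the alphabet (position → 25−position): Atbash.
Decoding gsrmt: g↔t, s↔h, r↔i, m↔n, t↔g.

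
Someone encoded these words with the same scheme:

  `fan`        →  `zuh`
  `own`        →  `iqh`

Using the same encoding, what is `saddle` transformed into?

muxxfy

This is a Caesar cipher with shift 20.
Applying it to saddle: s+20=m, a+20=u, d+20=x, d+20=x, l+20=f, e+20=y.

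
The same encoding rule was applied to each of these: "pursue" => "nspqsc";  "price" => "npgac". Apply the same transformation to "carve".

ayptc

Compare letters: p→n is +24, u→s is +24, r→p is +24 — a constant shift. It's a constant shift of +24 (ROT24).
For carve: c+24=a, a+24=y, r+24=p, v+24=t, e+24=c.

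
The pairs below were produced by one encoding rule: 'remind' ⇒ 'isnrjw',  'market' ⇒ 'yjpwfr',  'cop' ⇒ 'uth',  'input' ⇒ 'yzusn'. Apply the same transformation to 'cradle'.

jqifwh

Read the word backwards and shift each letter +5.
Applying it to cradle: reverse → eldarc; then shift: e+5=j, l+5=q, d+5=i, a+5=f, r+5=w, c+5=h.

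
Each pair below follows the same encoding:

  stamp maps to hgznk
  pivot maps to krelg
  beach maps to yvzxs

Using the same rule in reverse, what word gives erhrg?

visit

Each pair mirrors across the alphabet (s↔h, t↔g, a↔z): positions sum to 25. This is the alphabet-reversal cipher (Atbash): a becomes z, b becomes y, etc.
Undoing it on erhrg: e↔v, r↔i, h↔s, r↔i, g↔t.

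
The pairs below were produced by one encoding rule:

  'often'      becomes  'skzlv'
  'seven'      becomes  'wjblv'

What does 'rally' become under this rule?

vfrsg

In often: o→s is +4, f→k is +5, t→z is +6, e→l is +7 — the shift increases by 1 each position. Letter i (0-indexed) is shifted by i+4, so successive shifts are 4, 5, 6, ….
Applying it to rally: r+4=v, a+5=f, l+6=r, l+7=s, y+8=g.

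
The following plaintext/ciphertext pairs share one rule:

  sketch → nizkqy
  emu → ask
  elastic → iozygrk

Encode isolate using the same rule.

kzgruyo

The word is reversed, then every letter is shifted forward by 6.
For isolate: reverse → etalosi; then shift: e+6=k, t+6=z, a+6=g, l+6=r, o+6=u, s+6=y, i+6=o.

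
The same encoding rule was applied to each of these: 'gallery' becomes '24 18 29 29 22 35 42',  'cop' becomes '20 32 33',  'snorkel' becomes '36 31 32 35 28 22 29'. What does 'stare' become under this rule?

36 37 18 35 22

g is letter #7 and maps to 24: an offset of 17. Letters become their 1-based position plus 17 (so a→18, b→19, …).
Applying it to stare: s=19→36, t=20→37, a=1→18, r=18→35, e=5→22.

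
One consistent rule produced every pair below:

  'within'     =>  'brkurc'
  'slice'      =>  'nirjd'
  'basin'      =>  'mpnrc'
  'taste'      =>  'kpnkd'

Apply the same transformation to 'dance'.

w(22)→b(1) and i(8)→r(17) fit y≡23x+15 (mod 26); the inverse of 23 mod 26 is 17. Each letter's alphabet position (a=0..z=25) is mapped through 23·x+15 mod 26 — an affine cipher.
Applying it to dance: d(3)→23·3+15≡6=g; a(0)→23·0+15≡15=p; n(13)→23·13+15≡2=c; c(2)→23·2+15≡9=j; e(4)→23·4+15≡3=d (all mod 26).

gpcjd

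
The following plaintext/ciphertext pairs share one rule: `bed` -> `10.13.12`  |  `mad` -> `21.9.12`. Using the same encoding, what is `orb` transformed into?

b is letter #2 and maps to 10: an offset of 8. Each letter is replaced by its alphabet position (a=1..z=26) + 8.
Applying it to orb: o=15→23, r=18→26, b=2→10.

23.26.10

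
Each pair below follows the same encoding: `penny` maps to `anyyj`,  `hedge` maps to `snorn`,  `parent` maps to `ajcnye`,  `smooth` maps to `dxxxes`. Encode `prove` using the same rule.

acxgn

The shift depends on letter class: consonant p→a is +11, but vowel e→n is +9. Two shifts are in play — +9 for a/e/i/o/u, +11 for every other letter.
On prove: p(cons)+11=a, r(cons)+11=c, o(vowel)+9=x, v(cons)+11=g, e(vowel)+9=n.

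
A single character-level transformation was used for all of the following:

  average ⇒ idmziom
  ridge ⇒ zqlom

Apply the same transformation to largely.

Compare letters: a→i is +8, v→d is +8, e→m is +8 — a constant shift. Each letter is shifted forward by 8 in the alphabet (a Caesar shift of +8).
Applying it to largely: l+8=t, a+8=i, r+8=z, g+8=o, e+8=m, l+8=t, y+8=g.

tizomtg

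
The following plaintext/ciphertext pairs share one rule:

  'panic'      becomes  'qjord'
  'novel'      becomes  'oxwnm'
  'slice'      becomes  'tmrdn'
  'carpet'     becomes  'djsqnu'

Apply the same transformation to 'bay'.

cjz

Two shifts are in play — +9 for a/e/i/o/u, +1 for every other letter.
On bay: b(cons)+1=c, a(vowel)+9=j, y(cons)+1=z.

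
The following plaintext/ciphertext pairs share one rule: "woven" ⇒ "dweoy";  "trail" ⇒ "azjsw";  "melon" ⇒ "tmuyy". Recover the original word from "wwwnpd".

Each letter shifts forward by (position + 7), i.e. 7, 8, 9, … — the shift grows by one for each successive letter.
Reversing it on wwwnpd: w−7=p, w−8=o, w−9=n, n−10=d, p−11=e, d−12=r.

ponder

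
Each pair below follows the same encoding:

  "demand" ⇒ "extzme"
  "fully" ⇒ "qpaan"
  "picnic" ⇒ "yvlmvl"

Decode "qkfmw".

d(3)→e(4) and e(4)→x(23) fit y≡19x+25 (mod 26); the inverse of 19 mod 26 is 11. Each letter's alphabet position (a=0..z=25) is mapped through 19·x+25 mod 26 — an affine cipher.
Undoing it on qkfmw: q(16)→11·(16−25)≡5=f; k(10)→11·(10−25)≡17=r; f(5)→11·(5−25)≡14=o; m(12)→11·(12−25)≡13=n; w(22)→11·(22−25)≡19=t (all mod 26).

front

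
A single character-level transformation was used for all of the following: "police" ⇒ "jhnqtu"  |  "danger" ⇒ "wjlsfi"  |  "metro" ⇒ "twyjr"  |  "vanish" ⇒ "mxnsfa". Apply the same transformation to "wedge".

jlijb

Two steps: reverse the string, then apply a Caesar shift of +5.
For wedge: reverse → egdew; then shift: e+5=j, g+5=l, d+5=i, e+5=j, w+5=b.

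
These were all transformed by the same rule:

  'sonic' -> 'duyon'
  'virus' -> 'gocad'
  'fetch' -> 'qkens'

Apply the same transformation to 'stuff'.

deaqq

Two shifts are in play — +6 for a/e/i/o/u, +11 for every other letter.
Applying it to stuff: s(cons)+11=d, t(cons)+11=e, u(vowel)+6=a, f(cons)+11=q, f(cons)+11=q.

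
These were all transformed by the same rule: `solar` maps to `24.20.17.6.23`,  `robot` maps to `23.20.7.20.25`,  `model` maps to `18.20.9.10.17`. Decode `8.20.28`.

cow

s is letter #19 and maps to 24: an offset of 5. Each letter is replaced by its alphabet position (a=1..z=26) + 5.
Decoding 8.20.28: 8→(8−5)÷1=3=c, 20→(20−5)÷1=15=o, 28→(28−5)÷1=23=w.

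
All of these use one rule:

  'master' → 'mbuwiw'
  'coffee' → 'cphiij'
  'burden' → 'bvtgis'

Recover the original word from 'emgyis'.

eleven

Letter i (0-indexed) is shifted by i+0, so successive shifts are 0, 1, 2, ….
Reversing it on emgyis: e−0=e, m−1=l, g−2=e, y−3=v, i−4=e, s−5=n.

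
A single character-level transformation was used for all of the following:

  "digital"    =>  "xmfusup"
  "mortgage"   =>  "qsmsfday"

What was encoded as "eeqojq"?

The word is reversed, then every letter is shifted forward by 12.
Decoding eeqojq: shift back: e−12=s, e−12=s, q−12=e, o−12=c, j−12=x, q−12=e → ssecxe; then reverse → excess.

excess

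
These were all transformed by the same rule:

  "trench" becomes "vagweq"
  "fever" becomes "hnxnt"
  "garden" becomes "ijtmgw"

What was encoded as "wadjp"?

The shifts repeat in a cycle of length 2: positions 0,1,… shift by +2, +9, then the pattern repeats.
Reversing it on wadjp: w−2=u, a−9=r, d−2=b, j−9=a, p−2=n.

urban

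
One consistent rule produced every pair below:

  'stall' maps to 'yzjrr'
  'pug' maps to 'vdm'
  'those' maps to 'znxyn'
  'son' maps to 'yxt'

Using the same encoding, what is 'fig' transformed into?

The shift depends on letter class: consonant s→y is +6, but vowel a→j is +9. Vowels shift forward by 9 and consonants shift forward by 6.
On fig: f(cons)+6=l, i(vowel)+9=r, g(cons)+6=m.

lrm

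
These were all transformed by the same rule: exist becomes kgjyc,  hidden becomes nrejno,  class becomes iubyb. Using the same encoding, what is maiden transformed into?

sjjjno

Shifts by position in exist: pos 0: e→k (+6), pos 1: x→g (+9), pos 2: i→j (+1), pos 3: s→y (+6), pos 4: t→c (+9) — repeating every 3. A repeating key of period 3 is used — shifts +6, +9, +1 over and over.
Applying it to maiden: m+6=s, a+9=j, i+1=j, d+6=j, e+9=n, n+1=o.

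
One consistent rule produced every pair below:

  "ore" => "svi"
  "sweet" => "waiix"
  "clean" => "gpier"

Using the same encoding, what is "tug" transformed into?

xyk

Compare letters: o→s is +4, r→v is +4, e→i is +4 — a constant shift. Every letter moves 4 places later in the alphabet, wrapping around z→a.
For tug: t+4=x, u+4=y, g+4=k.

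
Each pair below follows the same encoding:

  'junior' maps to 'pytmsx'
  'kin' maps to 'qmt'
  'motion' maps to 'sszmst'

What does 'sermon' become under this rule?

The shift depends on letter class: consonant j→p is +6, but vowel u→y is +4. Two shifts are in play — +4 for a/e/i/o/u, +6 for every other letter.
On sermon: s(cons)+6=y, e(vowel)+4=i, r(cons)+6=x, m(cons)+6=s, o(vowel)+4=s, n(cons)+6=t.

yixsst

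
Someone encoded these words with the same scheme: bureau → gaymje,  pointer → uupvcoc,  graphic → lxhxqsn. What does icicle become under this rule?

In bureau: b→g is +5, u→a is +6, r→y is +7, e→m is +8 — the shift increases by 1 each position. Each letter shifts forward by (position + 5), i.e. 5, 6, 7, … — the shift grows by one for each successive letter.
For icicle: i+5=n, c+6=i, i+7=p, c+8=k, l+9=u, e+10=o.

nipkuo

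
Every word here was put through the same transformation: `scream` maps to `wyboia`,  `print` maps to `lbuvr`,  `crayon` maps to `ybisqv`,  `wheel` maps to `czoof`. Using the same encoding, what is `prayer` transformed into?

lbisob

s(18)→w(22) and c(2)→y(24) fit y≡21x+8 (mod 26); the inverse of 21 mod 26 is 5. This is an affine cipher: with a=0,…,z=25, each position x becomes (21x+8) mod 26.
Applying it to prayer: p(15)→21·15+8≡11=l; r(17)→21·17+8≡1=b; a(0)→21·0+8≡8=i; y(24)→21·24+8≡18=s; e(4)→21·4+8≡14=o; r(17)→21·17+8≡1=b (all mod 26).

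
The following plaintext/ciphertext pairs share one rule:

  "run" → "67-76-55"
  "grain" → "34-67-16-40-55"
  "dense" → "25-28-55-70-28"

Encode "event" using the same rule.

28-79-28-55-73

r(#18)→67 and u(#21)→76: differences scale by 3, so n = 3·pos + 13. With a=1..z=26, the number is 3·pos + 13.
On event: e=5→28, v=22→79, e=5→28, n=14→55, t=20→73.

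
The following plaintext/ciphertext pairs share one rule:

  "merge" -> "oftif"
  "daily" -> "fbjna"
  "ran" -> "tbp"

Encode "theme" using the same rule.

The shift depends on letter class: consonant m→o is +2, but vowel e→f is +1. Two shifts are in play — +1 for a/e/i/o/u, +2 for every other letter.
For theme: t(cons)+2=v, h(cons)+2=j, e(vowel)+1=f, m(cons)+2=o, e(vowel)+1=f.

vjfof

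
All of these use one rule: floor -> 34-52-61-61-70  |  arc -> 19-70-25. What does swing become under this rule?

f(#6)→34 and l(#12)→52: differences scale by 3, so n = 3·pos + 16. With a=1..z=26, the number is 3·pos + 16.
For swing: s=19→73, w=23→85, i=9→43, n=14→58, g=7→37.

73-85-43-58-37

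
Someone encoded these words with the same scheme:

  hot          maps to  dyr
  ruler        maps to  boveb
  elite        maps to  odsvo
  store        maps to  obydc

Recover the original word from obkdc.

stare

The output letters match the input read backwards, each shifted +10: hot reversed is toh. Two steps: reverse the string, then apply a Caesar shift of +10.
Undoing it on obkdc: shift back: o−10=e, b−10=r, k−10=a, d−10=t, c−10=s → erats; then reverse → stare.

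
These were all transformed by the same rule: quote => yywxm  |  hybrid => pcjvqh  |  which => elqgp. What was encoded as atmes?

speak

The shifts repeat in a cycle of length 2: positions 0,1,… shift by +8, +4, then the pattern repeats.
Decoding atmes: a−8=s, t−4=p, m−8=e, e−4=a, s−8=k.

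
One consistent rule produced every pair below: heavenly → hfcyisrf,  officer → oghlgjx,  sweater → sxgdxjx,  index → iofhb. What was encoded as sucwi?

In heavenly: h→h is +0, e→f is +1, a→c is +2, v→y is +3 — the shift increases by 1 each position. The shift increases by 1 at each position, starting from +0: 0, 1, 2, ….
Reversing it on sucwi: s−0=s, u−1=t, c−2=a, w−3=t, i−4=e.

state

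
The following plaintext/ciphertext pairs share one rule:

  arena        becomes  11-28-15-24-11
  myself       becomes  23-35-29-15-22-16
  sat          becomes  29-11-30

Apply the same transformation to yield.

The number is (letter's place in the alphabet, a=1) + 10.
Applying it to yield: y=25→35, i=9→19, e=5→15, l=12→22, d=4→14.

35-19-15-22-14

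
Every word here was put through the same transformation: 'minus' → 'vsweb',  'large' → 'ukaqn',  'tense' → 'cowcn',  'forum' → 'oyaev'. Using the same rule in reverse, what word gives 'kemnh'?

Shifts by position in minus: pos 0: m→v (+9), pos 1: i→s (+10), pos 2: n→w (+9), pos 3: u→e (+10) — repeating every 2. It's a Vigenère-style cipher with numeric key [9,10]: position i shifts by key[i mod 2].
Decoding kemnh: k−9=b, e−10=u, m−9=d, n−10=d, h−9=y.

buddy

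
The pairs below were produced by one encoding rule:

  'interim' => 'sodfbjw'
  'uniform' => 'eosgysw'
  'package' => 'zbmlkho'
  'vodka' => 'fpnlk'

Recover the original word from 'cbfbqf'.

Shifts by position in interim: pos 0: i→s (+10), pos 1: n→o (+1), pos 2: t→d (+10), pos 3: e→f (+1) — repeating every 2. The shifts repeat in a cycle of length 2: positions 0,1,… shift by +10, +1, then the pattern repeats.
Reversing it on cbfbqf: c−10=s, b−1=a, f−10=v, b−1=a, q−10=g, f−1=e.

savage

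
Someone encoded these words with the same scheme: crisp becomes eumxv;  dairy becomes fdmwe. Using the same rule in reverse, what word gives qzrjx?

In crisp: c→e is +2, r→u is +3, i→m is +4, s→x is +5 — the shift increases by 1 each position. Each letter shifts forward by (position + 2), i.e. 2, 3, 4, … — the shift grows by one for each successive letter.
Decoding qzrjx: q−2=o, z−3=w, r−4=n, j−5=e, x−6=r.

owner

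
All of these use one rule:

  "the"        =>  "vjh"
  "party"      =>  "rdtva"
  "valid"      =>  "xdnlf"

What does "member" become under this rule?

ohodht

The shift depends on letter class: consonant t→v is +2, but vowel e→h is +3. The rule splits by letter class: vowels +3, consonants +2.
On member: m(cons)+2=o, e(vowel)+3=h, m(cons)+2=o, b(cons)+2=d, e(vowel)+3=h, r(cons)+2=t.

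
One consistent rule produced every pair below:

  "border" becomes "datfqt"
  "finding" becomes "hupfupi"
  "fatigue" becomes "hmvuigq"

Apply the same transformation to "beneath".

The shift depends on letter class: consonant b→d is +2, but vowel o→a is +12. Two shifts are in play — +12 for a/e/i/o/u, +2 for every other letter.
For beneath: b(cons)+2=d, e(vowel)+12=q, n(cons)+2=p, e(vowel)+12=q, a(vowel)+12=m, t(cons)+2=v, h(cons)+2=j.

dqpqmvj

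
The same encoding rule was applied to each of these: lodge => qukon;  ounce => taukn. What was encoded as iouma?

In lodge: l→q is +5, o→u is +6, d→k is +7, g→o is +8 — the shift increases by 1 each position. Each letter shifts forward by (position + 5), i.e. 5, 6, 7, … — the shift grows by one for each successive letter.
Decoding iouma: i−5=d, o−6=i, u−7=n, m−8=e, a−9=r.

diner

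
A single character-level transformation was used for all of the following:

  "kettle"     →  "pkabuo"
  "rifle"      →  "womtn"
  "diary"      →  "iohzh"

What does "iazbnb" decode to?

duster

The shift increases by 1 at each position, starting from +5: 5, 6, 7, ….
Decoding iazbnb: i−5=d, a−6=u, z−7=s, b−8=t, n−9=e, b−10=r.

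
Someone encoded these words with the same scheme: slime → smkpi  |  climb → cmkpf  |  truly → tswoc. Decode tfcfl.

teach

In slime: s→s is +0, l→m is +1, i→k is +2, m→p is +3 — the shift increases by 1 each position. The shift increases by 1 at each position, starting from +0: 0, 1, 2, ….
Reversing it on tfcfl: t−0=t, f−1=e, c−2=a, f−3=c, l−4=h.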